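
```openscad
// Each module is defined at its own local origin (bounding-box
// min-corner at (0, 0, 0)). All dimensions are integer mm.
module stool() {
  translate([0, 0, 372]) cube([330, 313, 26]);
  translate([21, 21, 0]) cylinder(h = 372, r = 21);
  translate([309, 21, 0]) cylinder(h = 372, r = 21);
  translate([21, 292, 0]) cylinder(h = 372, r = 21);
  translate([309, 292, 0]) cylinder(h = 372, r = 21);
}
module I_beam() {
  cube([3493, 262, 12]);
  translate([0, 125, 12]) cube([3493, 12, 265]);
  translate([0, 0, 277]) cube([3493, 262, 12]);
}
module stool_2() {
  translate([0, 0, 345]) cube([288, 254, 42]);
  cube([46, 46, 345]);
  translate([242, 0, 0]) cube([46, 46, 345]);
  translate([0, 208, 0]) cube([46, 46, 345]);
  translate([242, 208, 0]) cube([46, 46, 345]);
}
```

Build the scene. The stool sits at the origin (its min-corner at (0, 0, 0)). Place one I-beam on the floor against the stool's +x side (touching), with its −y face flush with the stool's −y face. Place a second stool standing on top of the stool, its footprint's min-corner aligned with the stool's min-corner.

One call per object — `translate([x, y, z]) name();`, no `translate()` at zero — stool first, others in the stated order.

stool();
translate([330, 0, 0]) I_beam();
translate([0, 0, 398]) stool_2();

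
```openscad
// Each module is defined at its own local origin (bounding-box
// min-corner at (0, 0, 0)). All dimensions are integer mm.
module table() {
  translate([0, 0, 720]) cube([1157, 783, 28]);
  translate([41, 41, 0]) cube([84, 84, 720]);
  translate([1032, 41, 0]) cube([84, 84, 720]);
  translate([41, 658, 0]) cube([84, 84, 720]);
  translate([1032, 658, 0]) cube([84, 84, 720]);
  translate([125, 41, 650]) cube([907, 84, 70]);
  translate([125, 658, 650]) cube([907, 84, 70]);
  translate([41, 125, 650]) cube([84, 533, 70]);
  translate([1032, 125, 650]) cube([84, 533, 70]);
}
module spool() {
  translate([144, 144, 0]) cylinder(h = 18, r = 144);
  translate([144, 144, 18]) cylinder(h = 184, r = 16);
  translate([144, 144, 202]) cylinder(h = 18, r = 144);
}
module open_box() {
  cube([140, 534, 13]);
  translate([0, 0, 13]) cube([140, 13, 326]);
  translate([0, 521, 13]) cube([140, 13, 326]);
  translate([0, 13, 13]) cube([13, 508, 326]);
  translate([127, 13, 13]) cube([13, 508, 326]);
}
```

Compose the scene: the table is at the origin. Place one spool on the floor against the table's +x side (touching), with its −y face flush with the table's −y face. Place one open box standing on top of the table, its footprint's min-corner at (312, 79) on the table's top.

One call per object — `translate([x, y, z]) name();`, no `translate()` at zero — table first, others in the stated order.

table();
translate([1157, 0, 0]) spool();
translate([312, 79, 748]) open_box();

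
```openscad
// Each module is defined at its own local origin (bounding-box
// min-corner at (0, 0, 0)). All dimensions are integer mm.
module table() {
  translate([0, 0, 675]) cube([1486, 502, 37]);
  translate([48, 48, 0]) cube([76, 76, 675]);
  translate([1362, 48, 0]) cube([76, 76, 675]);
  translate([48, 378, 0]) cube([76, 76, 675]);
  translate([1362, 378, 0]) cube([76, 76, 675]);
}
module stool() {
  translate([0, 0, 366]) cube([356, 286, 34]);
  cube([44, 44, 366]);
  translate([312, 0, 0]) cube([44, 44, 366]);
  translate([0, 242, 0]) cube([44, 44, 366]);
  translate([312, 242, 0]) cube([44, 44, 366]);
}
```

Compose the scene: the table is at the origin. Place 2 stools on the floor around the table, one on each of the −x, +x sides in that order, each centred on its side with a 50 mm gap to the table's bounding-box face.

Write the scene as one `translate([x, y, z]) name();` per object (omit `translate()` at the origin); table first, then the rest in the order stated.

table();
translate([-406, 108, 0]) stool();
translate([1536, 108, 0]) stool();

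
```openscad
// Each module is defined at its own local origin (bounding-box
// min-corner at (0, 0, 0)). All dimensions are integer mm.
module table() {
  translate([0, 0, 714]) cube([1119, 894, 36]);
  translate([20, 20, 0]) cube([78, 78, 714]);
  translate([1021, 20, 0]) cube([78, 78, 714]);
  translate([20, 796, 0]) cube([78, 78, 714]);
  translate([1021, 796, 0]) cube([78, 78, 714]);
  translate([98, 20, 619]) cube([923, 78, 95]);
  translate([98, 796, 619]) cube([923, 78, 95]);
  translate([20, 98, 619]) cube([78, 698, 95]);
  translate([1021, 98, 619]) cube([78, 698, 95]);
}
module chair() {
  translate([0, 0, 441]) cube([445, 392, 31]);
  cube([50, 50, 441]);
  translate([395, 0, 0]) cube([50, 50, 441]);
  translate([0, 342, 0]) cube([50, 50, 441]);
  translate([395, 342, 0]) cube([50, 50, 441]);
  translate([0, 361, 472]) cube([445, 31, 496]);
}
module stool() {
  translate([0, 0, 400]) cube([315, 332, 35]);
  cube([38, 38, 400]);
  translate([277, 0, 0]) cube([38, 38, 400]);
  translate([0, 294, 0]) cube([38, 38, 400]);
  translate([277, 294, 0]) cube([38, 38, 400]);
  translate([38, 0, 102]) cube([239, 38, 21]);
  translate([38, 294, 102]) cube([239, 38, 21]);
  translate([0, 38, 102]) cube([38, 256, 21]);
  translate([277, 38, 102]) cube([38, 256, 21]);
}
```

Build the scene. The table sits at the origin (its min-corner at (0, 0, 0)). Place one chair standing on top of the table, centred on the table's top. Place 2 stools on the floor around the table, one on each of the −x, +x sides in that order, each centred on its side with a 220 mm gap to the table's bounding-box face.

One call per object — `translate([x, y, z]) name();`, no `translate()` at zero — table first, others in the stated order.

table();
translate([337, 251, 750]) chair();
translate([-535, 281, 0]) stool();
translate([1339, 281, 0]) stool();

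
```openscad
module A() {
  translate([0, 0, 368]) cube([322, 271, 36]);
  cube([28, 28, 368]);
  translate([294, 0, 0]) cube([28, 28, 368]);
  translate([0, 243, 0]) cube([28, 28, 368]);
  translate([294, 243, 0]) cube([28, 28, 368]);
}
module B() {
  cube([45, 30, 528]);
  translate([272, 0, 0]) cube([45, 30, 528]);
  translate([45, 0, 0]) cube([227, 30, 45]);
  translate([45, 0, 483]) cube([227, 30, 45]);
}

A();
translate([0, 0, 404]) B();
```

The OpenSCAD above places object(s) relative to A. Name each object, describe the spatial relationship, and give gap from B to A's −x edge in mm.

The picture frame's min-x is at 0; the stool's min-x is 0; gap = 0 mm.

A is a stool. B is a picture frame. The picture frame is on top of the stool. The gap from the picture frame to the stool's −x edge is 0 mm.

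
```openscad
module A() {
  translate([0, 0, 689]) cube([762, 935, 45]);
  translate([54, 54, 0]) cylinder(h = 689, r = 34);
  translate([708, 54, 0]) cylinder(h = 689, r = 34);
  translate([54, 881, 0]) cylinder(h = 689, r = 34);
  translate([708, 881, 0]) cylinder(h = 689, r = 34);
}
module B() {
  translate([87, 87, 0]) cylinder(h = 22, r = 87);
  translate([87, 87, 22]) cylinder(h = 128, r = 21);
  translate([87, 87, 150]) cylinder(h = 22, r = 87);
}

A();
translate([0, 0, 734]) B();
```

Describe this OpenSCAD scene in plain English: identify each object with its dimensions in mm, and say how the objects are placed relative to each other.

A is a table: top 762 mm (x) × 935 mm (y), 45 mm thick, upper face at z = 734 mm, on four round legs of 68 mm diameter, each leg's bounding box inset 20 mm from the nearest pair of top edges, running from z = 0 to the bottom of the top.

B is a spool: two coaxial disc flanges of radius 87 mm and thickness 22 mm, joined by a core cylinder of radius 21 mm and height 128 mm. The lower flange rests on z = 0 and the three cylinders share a vertical axis.

The spool is on top of the table.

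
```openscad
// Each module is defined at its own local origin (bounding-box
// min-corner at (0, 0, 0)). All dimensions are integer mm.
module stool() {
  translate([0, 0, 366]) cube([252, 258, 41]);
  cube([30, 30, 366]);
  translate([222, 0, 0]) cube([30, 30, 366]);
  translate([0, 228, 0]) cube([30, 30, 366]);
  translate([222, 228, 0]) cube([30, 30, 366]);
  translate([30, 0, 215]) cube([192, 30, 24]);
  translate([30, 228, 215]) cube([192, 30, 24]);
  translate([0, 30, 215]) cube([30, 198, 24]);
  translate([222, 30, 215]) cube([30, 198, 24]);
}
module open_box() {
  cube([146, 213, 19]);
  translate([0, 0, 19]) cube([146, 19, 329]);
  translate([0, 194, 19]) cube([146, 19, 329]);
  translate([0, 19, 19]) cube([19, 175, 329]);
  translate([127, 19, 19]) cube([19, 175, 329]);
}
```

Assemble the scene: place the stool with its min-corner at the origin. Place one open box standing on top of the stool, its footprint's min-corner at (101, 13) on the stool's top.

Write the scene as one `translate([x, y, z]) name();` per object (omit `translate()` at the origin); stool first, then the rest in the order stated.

stool();
translate([101, 13, 407]) open_box();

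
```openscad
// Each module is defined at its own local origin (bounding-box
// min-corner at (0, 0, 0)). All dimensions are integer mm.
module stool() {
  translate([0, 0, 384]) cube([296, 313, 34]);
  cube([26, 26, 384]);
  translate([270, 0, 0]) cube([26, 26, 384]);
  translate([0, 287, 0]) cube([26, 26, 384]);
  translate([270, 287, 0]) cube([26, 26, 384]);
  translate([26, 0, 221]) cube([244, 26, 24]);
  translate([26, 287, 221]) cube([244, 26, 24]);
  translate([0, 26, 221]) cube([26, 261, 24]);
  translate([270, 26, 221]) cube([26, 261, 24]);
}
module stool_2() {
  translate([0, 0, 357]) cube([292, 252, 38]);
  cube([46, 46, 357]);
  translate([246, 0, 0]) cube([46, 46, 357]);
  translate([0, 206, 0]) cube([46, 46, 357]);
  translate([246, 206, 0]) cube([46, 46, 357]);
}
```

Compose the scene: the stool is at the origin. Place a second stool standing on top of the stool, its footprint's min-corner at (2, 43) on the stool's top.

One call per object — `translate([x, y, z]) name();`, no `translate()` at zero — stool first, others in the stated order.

stool();
translate([2, 43, 418]) stool_2();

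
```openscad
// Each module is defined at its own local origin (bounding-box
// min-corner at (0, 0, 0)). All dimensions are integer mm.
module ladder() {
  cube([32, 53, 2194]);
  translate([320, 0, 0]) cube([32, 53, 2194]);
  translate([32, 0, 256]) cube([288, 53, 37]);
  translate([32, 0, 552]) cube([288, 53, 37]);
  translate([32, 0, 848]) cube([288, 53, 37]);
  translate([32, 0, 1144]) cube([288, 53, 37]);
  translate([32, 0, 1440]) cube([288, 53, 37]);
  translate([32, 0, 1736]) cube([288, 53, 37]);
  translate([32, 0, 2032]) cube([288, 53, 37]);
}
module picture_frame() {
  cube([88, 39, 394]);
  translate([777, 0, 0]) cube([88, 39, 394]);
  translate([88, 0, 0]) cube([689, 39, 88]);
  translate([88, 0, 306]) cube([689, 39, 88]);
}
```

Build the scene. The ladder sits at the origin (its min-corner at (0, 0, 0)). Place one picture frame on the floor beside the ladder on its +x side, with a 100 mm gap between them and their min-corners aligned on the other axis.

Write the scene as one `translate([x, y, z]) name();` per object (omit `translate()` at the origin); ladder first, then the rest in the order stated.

ladder();
translate([452, 0, 0]) picture_frame();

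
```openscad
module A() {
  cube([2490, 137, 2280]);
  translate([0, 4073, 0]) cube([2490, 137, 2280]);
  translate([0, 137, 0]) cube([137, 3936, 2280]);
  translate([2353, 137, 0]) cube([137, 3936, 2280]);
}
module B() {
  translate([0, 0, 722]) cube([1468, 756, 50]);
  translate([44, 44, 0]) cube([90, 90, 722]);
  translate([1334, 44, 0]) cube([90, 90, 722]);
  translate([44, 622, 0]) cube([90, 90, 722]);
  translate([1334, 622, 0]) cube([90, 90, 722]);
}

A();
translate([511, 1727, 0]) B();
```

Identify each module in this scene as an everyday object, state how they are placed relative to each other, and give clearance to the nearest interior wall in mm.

A is a house frame. B is a table. The table sits inside the house frame, centred. The clearance to the nearest interior wall is 374 mm.

Clearances: x = 374, y = 1590; minimum 374 mm.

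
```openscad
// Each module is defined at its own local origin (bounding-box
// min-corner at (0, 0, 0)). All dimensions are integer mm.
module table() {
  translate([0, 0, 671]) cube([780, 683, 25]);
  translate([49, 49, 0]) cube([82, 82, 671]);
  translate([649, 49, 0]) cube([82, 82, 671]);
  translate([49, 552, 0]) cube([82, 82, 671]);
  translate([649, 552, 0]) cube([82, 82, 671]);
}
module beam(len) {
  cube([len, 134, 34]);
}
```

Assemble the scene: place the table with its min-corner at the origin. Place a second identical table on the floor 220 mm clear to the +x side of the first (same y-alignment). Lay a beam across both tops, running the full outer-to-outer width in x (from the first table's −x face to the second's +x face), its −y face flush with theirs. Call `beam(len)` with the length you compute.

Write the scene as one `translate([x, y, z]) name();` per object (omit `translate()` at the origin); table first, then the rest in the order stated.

table();
translate([1000, 0, 0]) table();
translate([0, 0, 696]) beam(1780);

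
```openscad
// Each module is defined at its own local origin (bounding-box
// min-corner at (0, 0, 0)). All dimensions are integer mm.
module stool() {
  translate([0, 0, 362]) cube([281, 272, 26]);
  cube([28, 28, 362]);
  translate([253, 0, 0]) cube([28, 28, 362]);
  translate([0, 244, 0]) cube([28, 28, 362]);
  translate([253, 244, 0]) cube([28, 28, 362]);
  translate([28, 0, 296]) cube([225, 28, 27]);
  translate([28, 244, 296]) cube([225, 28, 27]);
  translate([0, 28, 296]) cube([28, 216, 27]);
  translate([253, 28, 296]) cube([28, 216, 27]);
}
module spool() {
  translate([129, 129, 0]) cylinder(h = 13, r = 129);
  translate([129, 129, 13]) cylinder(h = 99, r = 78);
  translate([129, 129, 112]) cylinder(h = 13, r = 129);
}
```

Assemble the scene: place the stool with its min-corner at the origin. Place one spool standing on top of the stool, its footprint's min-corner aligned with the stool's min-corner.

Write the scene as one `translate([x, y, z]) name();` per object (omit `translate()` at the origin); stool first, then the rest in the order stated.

stool();
translate([0, 0, 388]) spool();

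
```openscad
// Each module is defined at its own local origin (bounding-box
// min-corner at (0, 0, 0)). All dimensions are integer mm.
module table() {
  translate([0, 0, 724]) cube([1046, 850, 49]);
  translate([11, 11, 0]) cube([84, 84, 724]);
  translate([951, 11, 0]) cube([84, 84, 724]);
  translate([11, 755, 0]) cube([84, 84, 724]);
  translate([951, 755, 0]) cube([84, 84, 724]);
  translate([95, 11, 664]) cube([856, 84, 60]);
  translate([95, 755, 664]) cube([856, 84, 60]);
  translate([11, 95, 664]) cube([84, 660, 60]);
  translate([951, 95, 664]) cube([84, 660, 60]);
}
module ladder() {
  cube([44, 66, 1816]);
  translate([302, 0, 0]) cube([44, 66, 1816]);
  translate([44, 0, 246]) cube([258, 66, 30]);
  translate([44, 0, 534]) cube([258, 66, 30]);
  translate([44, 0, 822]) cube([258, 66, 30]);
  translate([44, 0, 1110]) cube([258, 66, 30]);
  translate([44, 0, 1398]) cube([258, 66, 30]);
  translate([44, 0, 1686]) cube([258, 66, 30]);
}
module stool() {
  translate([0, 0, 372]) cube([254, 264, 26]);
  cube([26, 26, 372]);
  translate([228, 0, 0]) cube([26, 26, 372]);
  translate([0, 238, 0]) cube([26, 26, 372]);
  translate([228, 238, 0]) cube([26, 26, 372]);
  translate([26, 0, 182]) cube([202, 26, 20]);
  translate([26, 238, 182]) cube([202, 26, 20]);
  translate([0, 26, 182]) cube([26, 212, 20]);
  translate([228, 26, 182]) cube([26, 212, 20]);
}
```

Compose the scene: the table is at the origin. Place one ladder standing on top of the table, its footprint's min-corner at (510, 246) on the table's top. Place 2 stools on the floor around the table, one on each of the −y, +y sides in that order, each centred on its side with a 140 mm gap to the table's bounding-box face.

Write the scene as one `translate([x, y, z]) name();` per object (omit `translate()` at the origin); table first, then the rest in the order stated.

table();
translate([510, 246, 773]) ladder();
translate([396, -404, 0]) stool();
translate([396, 990, 0]) stool();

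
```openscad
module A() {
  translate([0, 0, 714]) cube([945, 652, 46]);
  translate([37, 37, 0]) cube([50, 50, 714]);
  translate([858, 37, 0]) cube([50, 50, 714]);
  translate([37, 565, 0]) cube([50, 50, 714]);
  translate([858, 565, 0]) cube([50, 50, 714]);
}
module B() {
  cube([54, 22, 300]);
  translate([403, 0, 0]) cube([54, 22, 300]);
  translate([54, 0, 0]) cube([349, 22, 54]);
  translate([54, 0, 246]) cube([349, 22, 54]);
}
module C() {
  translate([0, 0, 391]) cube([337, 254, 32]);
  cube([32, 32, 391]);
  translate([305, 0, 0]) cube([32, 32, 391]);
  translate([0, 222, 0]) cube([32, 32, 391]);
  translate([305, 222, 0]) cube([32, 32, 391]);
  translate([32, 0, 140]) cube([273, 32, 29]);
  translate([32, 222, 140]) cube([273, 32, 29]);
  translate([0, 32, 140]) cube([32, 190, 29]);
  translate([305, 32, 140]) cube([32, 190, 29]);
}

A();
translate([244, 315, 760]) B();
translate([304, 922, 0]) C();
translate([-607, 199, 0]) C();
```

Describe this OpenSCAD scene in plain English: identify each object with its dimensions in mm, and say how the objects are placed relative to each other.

A is a table with a 945×652 mm rectangular top, 46 mm thick, top surface at z = 760 mm, supported by four 50×50 mm square legs, each inset 37 mm from the nearest pair of top edges, running from the floor.

B is a rectangular picture frame lying in the x–z plane (depth along y). The opening is 349 mm wide (x) by 192 mm tall (z), surrounded by a border 54 mm wide on all four sides. The frame is 22 mm deep and is made of two full-height vertical stiles with two horizontal rails fitted between them.

C is a four-legged stool. The seat is 337×254 mm, 32 mm thick, top at z = 423 mm. It stands on four square legs, each 32×32 mm in cross-section, from z = 0 to the seat underside, each flush with a corner of the seat. Four stretchers, 32 mm wide and 29 mm tall, connect adjacent legs with their undersides at z = 140 mm, each running between the inner faces of the legs it joins and aligned with the legs' outer faces on the other axis.

The picture frame is on top of the table, centred. Two stools sit around the table at the +y, −x sides.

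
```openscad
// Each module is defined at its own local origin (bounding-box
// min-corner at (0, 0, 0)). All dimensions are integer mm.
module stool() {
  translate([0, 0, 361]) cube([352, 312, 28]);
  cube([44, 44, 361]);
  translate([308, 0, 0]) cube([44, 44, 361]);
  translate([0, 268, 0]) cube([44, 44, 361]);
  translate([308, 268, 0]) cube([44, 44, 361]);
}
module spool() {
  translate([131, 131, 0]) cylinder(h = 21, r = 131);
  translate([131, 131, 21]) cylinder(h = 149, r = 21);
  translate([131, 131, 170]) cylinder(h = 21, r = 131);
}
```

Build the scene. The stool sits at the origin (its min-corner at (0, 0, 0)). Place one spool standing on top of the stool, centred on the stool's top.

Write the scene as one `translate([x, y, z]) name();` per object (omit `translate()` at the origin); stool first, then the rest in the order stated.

stool();
translate([45, 25, 389]) spool();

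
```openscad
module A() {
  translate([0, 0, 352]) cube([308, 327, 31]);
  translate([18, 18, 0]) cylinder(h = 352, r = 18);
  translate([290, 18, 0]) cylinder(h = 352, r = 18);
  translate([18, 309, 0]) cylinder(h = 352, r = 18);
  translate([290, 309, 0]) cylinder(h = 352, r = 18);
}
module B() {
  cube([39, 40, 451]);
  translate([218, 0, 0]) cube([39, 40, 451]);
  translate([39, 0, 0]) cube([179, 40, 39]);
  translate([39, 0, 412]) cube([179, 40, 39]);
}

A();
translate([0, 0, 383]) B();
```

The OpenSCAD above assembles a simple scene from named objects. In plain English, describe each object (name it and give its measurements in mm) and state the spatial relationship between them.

A is a four-legged stool. The seat is 308×327 mm, 31 mm thick, top at z = 383 mm. It stands on four round legs, each 36 mm in diameter, from z = 0 to the seat underside, each leg's axis is inset half a diameter from the nearest pair of seat edges (so the leg's bounding box is flush with the corner).

B is a rectangular picture frame lying in the x–z plane (depth along y). The opening is 179 mm wide (x) by 373 mm tall (z), surrounded by a border 39 mm wide on all four sides. The frame is 40 mm deep and is made of two full-height vertical stiles with two horizontal rails fitted between them.

The picture frame is on top of the stool.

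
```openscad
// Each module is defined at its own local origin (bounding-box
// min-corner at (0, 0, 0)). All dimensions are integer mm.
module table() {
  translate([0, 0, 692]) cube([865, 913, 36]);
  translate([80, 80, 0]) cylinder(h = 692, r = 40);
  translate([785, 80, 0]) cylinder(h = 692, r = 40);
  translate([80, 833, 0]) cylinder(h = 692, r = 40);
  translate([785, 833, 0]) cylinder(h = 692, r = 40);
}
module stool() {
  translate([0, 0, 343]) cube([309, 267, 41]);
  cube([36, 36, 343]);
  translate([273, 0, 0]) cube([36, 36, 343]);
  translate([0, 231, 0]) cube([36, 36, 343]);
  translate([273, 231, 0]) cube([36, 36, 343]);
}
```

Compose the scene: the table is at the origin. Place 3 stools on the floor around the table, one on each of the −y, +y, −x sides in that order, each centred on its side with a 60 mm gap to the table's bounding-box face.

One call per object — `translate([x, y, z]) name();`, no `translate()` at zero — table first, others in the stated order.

table();
translate([278, -327, 0]) stool();
translate([278, 973, 0]) stool();
translate([-369, 323, 0]) stool();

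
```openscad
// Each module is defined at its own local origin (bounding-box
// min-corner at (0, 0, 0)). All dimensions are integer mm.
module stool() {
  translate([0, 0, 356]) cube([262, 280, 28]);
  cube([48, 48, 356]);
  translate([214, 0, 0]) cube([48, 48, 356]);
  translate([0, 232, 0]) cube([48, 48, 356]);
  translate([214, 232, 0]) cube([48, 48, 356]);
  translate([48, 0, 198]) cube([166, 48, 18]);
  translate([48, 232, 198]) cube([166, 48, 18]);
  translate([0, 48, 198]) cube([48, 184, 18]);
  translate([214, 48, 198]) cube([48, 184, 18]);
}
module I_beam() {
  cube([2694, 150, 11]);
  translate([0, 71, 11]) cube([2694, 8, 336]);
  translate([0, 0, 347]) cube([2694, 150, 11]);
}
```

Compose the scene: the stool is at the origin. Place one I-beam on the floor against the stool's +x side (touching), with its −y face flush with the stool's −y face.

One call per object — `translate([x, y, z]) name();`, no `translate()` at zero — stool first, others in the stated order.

stool();
translate([262, 0, 0]) I_beam();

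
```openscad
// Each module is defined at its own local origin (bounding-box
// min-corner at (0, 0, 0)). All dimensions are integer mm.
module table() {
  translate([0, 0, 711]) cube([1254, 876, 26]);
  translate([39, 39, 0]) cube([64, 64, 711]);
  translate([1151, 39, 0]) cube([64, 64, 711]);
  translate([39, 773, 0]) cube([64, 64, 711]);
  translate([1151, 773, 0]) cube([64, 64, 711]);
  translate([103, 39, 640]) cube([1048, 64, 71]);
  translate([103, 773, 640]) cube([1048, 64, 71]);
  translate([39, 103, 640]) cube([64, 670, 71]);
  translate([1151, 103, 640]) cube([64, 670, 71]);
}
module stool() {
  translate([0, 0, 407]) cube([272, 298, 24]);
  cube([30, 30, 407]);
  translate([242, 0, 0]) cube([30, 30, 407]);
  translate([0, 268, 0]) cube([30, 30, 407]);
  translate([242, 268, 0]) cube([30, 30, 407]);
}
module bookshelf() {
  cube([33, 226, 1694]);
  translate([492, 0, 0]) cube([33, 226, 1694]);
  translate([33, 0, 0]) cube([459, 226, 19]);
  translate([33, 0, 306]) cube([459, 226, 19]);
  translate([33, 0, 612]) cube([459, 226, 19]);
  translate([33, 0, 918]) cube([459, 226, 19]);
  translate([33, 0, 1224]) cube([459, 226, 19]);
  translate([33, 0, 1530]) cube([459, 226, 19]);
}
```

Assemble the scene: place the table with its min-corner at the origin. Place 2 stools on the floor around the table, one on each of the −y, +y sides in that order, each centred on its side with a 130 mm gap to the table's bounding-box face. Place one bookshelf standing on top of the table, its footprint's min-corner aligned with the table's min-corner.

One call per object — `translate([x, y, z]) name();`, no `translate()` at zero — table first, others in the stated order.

table();
translate([491, -428, 0]) stool();
translate([491, 1006, 0]) stool();
translate([0, 0, 737]) bookshelf();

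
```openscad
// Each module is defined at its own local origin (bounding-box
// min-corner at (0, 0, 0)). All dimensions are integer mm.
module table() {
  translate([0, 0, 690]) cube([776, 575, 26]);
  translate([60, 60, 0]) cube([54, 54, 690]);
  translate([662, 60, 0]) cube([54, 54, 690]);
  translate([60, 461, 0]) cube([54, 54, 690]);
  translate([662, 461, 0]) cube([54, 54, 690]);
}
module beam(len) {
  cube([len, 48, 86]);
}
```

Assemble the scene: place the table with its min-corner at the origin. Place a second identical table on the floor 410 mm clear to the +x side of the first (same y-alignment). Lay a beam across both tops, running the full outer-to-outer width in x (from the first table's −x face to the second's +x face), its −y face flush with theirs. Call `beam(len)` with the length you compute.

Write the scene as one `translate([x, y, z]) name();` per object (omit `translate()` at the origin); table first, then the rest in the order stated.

table();
translate([1186, 0, 0]) table();
translate([0, 0, 716]) beam(1962);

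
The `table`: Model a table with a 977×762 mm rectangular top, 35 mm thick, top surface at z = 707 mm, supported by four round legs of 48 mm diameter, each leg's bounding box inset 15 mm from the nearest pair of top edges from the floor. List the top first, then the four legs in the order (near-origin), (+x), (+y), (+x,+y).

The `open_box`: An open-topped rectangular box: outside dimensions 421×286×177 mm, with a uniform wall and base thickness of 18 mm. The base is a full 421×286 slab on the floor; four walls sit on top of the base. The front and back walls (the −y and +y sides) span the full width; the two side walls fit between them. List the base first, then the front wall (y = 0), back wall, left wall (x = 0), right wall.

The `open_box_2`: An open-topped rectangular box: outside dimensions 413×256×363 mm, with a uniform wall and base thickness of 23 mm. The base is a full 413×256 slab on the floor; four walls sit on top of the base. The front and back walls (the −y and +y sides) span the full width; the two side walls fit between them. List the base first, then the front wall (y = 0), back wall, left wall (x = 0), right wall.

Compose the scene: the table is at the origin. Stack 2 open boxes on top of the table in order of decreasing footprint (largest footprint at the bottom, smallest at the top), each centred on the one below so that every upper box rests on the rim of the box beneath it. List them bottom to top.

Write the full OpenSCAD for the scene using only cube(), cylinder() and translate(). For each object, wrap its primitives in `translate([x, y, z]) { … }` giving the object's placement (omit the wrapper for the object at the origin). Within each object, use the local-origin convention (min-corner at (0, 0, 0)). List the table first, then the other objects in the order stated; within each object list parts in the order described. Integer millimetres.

translate([0, 0, 672]) cube([977, 762, 35]);
translate([39, 39, 0]) cylinder(h = 672, r = 24);
translate([938, 39, 0]) cylinder(h = 672, r = 24);
translate([39, 723, 0]) cylinder(h = 672, r = 24);
translate([938, 723, 0]) cylinder(h = 672, r = 24);
translate([278, 238, 707]) {
  cube([421, 286, 18]);
  translate([0, 0, 18]) cube([421, 18, 159]);
  translate([0, 268, 18]) cube([421, 18, 159]);
  translate([0, 18, 18]) cube([18, 250, 159]);
  translate([403, 18, 18]) cube([18, 250, 159]);
}
translate([282, 253, 884]) {
  cube([413, 256, 23]);
  translate([0, 0, 23]) cube([413, 23, 340]);
  translate([0, 233, 23]) cube([413, 23, 340]);
  translate([0, 23, 23]) cube([23, 210, 340]);
  translate([390, 23, 23]) cube([23, 210, 340]);
}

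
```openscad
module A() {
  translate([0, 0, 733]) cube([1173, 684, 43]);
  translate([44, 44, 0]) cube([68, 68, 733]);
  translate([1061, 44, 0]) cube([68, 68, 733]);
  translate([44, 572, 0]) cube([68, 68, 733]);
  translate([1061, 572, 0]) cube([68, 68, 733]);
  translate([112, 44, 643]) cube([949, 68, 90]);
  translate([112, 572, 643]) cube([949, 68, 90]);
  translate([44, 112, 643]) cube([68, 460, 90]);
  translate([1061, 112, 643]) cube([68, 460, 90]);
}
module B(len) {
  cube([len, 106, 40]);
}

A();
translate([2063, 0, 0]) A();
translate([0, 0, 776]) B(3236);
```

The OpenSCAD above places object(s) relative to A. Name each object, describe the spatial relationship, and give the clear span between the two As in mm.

A is a table. B is a beam. A beam spans the tops of two tables. The clear span between the two tables is 890 mm.

Second table starts at x = 2063; first ends at x = 1173; clear span = 2063 − 1173 = 890 mm.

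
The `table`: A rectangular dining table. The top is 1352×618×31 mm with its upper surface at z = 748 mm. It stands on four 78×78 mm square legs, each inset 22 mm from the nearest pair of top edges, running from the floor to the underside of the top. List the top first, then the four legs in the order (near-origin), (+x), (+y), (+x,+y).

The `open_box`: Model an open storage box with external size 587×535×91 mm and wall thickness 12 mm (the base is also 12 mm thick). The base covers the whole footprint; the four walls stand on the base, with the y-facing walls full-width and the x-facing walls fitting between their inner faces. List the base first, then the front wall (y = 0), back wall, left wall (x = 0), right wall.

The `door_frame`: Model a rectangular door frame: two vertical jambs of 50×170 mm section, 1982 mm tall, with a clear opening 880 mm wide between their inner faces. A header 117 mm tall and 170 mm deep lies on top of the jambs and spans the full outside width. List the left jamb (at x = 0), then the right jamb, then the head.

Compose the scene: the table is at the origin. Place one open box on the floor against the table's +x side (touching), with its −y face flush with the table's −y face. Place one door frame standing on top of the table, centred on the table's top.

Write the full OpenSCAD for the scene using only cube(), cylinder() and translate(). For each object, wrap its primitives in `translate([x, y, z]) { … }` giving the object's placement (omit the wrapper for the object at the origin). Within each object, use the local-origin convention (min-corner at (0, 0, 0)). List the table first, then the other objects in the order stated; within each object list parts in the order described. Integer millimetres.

translate([0, 0, 717]) cube([1352, 618, 31]);
translate([22, 22, 0]) cube([78, 78, 717]);
translate([1252, 22, 0]) cube([78, 78, 717]);
translate([22, 518, 0]) cube([78, 78, 717]);
translate([1252, 518, 0]) cube([78, 78, 717]);
translate([1352, 0, 0]) {
  cube([587, 535, 12]);
  translate([0, 0, 12]) cube([587, 12, 79]);
  translate([0, 523, 12]) cube([587, 12, 79]);
  translate([0, 12, 12]) cube([12, 511, 79]);
  translate([575, 12, 12]) cube([12, 511, 79]);
}
translate([186, 224, 748]) {
  cube([50, 170, 1982]);
  translate([930, 0, 0]) cube([50, 170, 1982]);
  translate([0, 0, 1982]) cube([980, 170, 117]);
}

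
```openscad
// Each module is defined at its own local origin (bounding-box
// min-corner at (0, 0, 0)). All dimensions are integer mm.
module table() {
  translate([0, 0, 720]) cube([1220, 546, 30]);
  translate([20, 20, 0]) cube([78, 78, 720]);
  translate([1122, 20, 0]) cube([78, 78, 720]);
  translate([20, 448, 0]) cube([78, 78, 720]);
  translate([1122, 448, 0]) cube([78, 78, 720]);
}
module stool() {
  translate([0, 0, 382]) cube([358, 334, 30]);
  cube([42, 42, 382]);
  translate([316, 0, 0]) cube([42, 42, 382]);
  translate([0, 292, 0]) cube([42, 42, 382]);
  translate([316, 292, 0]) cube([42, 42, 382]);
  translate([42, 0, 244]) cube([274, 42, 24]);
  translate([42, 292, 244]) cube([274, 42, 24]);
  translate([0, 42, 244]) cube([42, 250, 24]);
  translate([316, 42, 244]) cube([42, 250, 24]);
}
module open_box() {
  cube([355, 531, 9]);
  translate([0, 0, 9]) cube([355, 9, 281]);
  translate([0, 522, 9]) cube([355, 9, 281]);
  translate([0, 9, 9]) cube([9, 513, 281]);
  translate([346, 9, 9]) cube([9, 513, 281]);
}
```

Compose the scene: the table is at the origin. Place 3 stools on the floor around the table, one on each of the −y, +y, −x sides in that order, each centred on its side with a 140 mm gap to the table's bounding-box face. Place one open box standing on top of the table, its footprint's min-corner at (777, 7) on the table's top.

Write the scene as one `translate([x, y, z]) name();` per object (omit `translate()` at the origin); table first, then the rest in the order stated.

table();
translate([431, -474, 0]) stool();
translate([431, 686, 0]) stool();
translate([-498, 106, 0]) stool();
translate([777, 7, 750]) open_box();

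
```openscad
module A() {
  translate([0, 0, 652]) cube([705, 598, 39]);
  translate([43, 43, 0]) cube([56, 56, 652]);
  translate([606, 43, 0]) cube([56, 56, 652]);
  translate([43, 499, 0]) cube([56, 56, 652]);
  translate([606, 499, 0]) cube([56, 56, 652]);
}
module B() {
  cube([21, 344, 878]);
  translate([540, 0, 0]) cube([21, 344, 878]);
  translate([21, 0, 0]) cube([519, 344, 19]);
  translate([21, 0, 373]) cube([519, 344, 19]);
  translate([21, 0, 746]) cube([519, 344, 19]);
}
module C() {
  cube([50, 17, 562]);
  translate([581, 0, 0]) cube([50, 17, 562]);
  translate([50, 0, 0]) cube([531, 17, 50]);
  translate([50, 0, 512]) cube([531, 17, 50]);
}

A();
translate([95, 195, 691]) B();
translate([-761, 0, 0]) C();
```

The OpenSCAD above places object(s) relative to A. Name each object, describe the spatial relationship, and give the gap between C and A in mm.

The picture frame's nearest face is 130 mm from the table's −x face.

A is a table. B is a bookshelf. C is a picture frame. The bookshelf is on top of the table. The picture frame is on the floor beside the table on its −x side. The gap between the picture frame and the table is 130 mm.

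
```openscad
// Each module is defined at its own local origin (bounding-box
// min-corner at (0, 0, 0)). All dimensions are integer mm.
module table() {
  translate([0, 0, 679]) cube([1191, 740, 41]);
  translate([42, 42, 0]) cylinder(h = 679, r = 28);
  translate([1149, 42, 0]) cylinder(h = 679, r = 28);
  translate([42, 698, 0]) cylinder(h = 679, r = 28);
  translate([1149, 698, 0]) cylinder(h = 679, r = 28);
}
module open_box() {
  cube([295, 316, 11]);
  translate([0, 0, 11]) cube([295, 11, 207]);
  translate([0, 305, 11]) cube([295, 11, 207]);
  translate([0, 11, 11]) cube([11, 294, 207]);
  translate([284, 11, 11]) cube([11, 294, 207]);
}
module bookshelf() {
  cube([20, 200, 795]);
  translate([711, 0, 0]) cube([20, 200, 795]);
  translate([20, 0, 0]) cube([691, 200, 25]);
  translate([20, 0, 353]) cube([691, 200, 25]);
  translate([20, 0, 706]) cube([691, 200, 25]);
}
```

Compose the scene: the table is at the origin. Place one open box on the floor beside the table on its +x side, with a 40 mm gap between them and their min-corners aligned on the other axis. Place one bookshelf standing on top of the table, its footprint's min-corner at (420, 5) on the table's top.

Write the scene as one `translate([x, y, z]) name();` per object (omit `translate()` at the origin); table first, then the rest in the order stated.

table();
translate([1231, 0, 0]) open_box();
translate([420, 5, 720]) bookshelf();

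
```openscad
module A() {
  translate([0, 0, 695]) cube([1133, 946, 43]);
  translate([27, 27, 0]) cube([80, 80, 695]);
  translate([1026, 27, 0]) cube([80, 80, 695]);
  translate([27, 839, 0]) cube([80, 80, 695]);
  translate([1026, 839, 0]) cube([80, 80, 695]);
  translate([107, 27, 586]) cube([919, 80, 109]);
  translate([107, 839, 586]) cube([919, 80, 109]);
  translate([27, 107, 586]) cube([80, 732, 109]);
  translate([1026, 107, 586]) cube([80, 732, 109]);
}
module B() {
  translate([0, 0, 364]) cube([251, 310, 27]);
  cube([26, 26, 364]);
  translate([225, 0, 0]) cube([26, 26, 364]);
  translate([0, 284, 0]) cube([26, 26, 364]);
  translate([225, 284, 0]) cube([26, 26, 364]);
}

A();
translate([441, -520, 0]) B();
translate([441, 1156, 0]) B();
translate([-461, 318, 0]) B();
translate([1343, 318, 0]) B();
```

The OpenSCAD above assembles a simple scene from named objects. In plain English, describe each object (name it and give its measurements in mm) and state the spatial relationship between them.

A is a table: top 1133 mm (x) × 946 mm (y), 43 mm thick, upper face at z = 738 mm, on four 80×80 mm square legs, each inset 27 mm from the nearest pair of top edges, running from z = 0 to the bottom of the top. Four apron rails, 80 mm thick and 109 mm tall, run between adjacent legs with their top edges flush with the underside of the top and their outer faces flush with the legs' outer faces.

B is a simple wooden stool: a rectangular seat 251 mm (x) by 310 mm (y), 27 mm thick, top face at z = 391 mm, on four square legs, each 26×26 mm in cross-section. The legs rest on z = 0, each flush with a corner of the seat.

Four stools sit around the table at the −y, +y, −x, +x sides.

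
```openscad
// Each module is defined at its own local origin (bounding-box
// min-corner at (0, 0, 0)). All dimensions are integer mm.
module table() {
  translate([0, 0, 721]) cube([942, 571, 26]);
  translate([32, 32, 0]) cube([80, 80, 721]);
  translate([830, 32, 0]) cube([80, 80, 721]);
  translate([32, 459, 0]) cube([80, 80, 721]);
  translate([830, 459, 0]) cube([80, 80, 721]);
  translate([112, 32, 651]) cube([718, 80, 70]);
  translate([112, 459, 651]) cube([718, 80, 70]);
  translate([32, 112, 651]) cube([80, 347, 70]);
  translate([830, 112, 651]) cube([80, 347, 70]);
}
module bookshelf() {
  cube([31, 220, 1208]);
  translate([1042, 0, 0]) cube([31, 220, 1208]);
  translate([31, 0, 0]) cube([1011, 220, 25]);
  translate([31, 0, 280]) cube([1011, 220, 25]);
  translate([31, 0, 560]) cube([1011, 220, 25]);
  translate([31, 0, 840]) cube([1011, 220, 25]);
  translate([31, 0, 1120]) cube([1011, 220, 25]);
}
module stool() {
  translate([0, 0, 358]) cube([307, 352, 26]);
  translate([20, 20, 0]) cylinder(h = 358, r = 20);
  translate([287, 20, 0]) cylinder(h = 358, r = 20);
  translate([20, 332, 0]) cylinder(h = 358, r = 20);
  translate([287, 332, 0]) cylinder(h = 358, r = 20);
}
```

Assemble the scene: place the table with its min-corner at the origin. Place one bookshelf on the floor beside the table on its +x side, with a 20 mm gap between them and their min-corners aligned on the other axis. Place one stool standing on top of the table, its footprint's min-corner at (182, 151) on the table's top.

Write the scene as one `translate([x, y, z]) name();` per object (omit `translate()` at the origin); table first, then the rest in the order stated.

table();
translate([962, 0, 0]) bookshelf();
translate([182, 151, 747]) stool();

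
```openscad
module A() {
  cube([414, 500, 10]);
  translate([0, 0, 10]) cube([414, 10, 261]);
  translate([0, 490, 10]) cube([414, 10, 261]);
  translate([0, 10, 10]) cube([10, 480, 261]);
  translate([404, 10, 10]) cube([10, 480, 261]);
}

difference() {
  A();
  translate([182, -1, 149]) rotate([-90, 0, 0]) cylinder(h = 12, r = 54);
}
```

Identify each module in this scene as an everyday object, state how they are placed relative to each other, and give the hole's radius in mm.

The subtracted cylinder has r = 54 mm.

A is an open box. The open box has a circular hole through its front wall. The hole's radius is 54 mm.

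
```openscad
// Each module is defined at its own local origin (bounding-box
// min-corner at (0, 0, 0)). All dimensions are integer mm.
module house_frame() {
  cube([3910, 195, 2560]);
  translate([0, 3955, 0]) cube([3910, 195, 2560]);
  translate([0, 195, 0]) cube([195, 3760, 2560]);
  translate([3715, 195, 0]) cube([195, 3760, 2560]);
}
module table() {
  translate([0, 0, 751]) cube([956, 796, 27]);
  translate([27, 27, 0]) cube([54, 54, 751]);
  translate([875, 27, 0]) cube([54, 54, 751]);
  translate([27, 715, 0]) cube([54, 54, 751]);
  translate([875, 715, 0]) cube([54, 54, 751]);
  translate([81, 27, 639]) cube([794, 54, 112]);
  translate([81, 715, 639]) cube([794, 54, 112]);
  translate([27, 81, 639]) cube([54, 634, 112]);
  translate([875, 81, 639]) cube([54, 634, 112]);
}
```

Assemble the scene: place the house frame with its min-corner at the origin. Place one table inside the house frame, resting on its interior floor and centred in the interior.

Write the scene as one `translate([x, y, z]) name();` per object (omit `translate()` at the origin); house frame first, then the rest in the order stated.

house_frame();
translate([1477, 1677, 0]) table();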